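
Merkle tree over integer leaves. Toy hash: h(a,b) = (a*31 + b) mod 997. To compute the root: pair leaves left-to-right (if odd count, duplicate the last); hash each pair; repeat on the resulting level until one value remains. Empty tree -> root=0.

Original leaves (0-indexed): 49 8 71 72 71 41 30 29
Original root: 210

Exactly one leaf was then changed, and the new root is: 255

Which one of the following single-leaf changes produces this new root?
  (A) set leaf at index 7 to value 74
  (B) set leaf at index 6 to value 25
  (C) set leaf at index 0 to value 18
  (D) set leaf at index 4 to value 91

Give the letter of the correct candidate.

Original leaves: [49, 8, 71, 72, 71, 41, 30, 29]
Target new root: 255
Try each candidate change and compute the resulting root:
Candidate A: set leaf[7] = 74 -> leaves = [49, 8, 71, 72, 71, 41, 30, 74]
  L0: [49, 8, 71, 72, 71, 41, 30, 74]
  L1: h(49,8)=(49*31+8)%997=530 h(71,72)=(71*31+72)%997=279 h(71,41)=(71*31+41)%997=248 h(30,74)=(30*31+74)%997=7 -> [530, 279, 248, 7]
  L2: h(530,279)=(530*31+279)%997=757 h(248,7)=(248*31+7)%997=716 -> [757, 716]
  L3: h(757,716)=(757*31+716)%997=255 -> [255]
  root = 255 == target 255  ** MATCH **
Candidate B: set leaf[6] = 25 -> leaves = [49, 8, 71, 72, 71, 41, 25, 29]
  L0: [49, 8, 71, 72, 71, 41, 25, 29]
  L1: h(49,8)=(49*31+8)%997=530 h(71,72)=(71*31+72)%997=279 h(71,41)=(71*31+41)%997=248 h(25,29)=(25*31+29)%997=804 -> [530, 279, 248, 804]
  L2: h(530,279)=(530*31+279)%997=757 h(248,804)=(248*31+804)%997=516 -> [757, 516]
  L3: h(757,516)=(757*31+516)%997=55 -> [55]
  root = 55 != target 255
Candidate C: set leaf[0] = 18 -> leaves = [18, 8, 71, 72, 71, 41, 30, 29]
  L0: [18, 8, 71, 72, 71, 41, 30, 29]
  L1: h(18,8)=(18*31+8)%997=566 h(71,72)=(71*31+72)%997=279 h(71,41)=(71*31+41)%997=248 h(30,29)=(30*31+29)%997=959 -> [566, 279, 248, 959]
  L2: h(566,279)=(566*31+279)%997=876 h(248,959)=(248*31+959)%997=671 -> [876, 671]
  L3: h(876,671)=(876*31+671)%997=908 -> [908]
  root = 908 != target 255
Candidate D: set leaf[4] = 91 -> leaves = [49, 8, 71, 72, 91, 41, 30, 29]
  L0: [49, 8, 71, 72, 91, 41, 30, 29]
  L1: h(49,8)=(49*31+8)%997=530 h(71,72)=(71*31+72)%997=279 h(91,41)=(91*31+41)%997=868 h(30,29)=(30*31+29)%997=959 -> [530, 279, 868, 959]
  L2: h(530,279)=(530*31+279)%997=757 h(868,959)=(868*31+959)%997=948 -> [757, 948]
  L3: h(757,948)=(757*31+948)%997=487 -> [487]
  root = 487 != target 255
Candidate A produces the target root.

Answer: A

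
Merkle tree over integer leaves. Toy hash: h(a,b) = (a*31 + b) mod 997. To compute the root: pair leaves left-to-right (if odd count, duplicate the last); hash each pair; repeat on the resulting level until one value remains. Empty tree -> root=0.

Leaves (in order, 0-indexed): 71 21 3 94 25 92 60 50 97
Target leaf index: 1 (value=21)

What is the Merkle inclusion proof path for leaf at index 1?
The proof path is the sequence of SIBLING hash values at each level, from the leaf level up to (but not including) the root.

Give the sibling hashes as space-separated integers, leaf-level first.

L0 (leaves): [71, 21, 3, 94, 25, 92, 60, 50, 97], target index=1
L1: h(71,21)=(71*31+21)%997=228 [pair 0] h(3,94)=(3*31+94)%997=187 [pair 1] h(25,92)=(25*31+92)%997=867 [pair 2] h(60,50)=(60*31+50)%997=913 [pair 3] h(97,97)=(97*31+97)%997=113 [pair 4] -> [228, 187, 867, 913, 113]
  Sibling for proof at L0: 71
L2: h(228,187)=(228*31+187)%997=276 [pair 0] h(867,913)=(867*31+913)%997=871 [pair 1] h(113,113)=(113*31+113)%997=625 [pair 2] -> [276, 871, 625]
  Sibling for proof at L1: 187
L3: h(276,871)=(276*31+871)%997=454 [pair 0] h(625,625)=(625*31+625)%997=60 [pair 1] -> [454, 60]
  Sibling for proof at L2: 871
L4: h(454,60)=(454*31+60)%997=176 [pair 0] -> [176]
  Sibling for proof at L3: 60
Root: 176
Proof path (sibling hashes from leaf to root): [71, 187, 871, 60]

Answer: 71 187 871 60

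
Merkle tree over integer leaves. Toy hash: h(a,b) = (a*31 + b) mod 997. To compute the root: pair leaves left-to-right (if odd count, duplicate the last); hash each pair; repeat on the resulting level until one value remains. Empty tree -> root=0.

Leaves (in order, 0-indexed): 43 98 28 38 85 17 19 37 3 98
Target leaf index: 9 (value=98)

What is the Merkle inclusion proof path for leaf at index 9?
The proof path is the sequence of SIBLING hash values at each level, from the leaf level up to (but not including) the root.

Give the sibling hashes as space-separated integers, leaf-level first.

L0 (leaves): [43, 98, 28, 38, 85, 17, 19, 37, 3, 98], target index=9
L1: h(43,98)=(43*31+98)%997=434 [pair 0] h(28,38)=(28*31+38)%997=906 [pair 1] h(85,17)=(85*31+17)%997=658 [pair 2] h(19,37)=(19*31+37)%997=626 [pair 3] h(3,98)=(3*31+98)%997=191 [pair 4] -> [434, 906, 658, 626, 191]
  Sibling for proof at L0: 3
L2: h(434,906)=(434*31+906)%997=402 [pair 0] h(658,626)=(658*31+626)%997=87 [pair 1] h(191,191)=(191*31+191)%997=130 [pair 2] -> [402, 87, 130]
  Sibling for proof at L1: 191
L3: h(402,87)=(402*31+87)%997=585 [pair 0] h(130,130)=(130*31+130)%997=172 [pair 1] -> [585, 172]
  Sibling for proof at L2: 130
L4: h(585,172)=(585*31+172)%997=361 [pair 0] -> [361]
  Sibling for proof at L3: 585
Root: 361
Proof path (sibling hashes from leaf to root): [3, 191, 130, 585]

Answer: 3 191 130 585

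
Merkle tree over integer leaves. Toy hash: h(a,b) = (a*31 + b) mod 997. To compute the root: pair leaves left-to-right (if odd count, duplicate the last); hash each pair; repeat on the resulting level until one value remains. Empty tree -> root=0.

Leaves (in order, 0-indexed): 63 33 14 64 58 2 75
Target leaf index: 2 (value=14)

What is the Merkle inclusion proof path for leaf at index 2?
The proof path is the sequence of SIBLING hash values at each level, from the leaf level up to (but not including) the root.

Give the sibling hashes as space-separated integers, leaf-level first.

L0 (leaves): [63, 33, 14, 64, 58, 2, 75], target index=2
L1: h(63,33)=(63*31+33)%997=989 [pair 0] h(14,64)=(14*31+64)%997=498 [pair 1] h(58,2)=(58*31+2)%997=803 [pair 2] h(75,75)=(75*31+75)%997=406 [pair 3] -> [989, 498, 803, 406]
  Sibling for proof at L0: 64
L2: h(989,498)=(989*31+498)%997=250 [pair 0] h(803,406)=(803*31+406)%997=374 [pair 1] -> [250, 374]
  Sibling for proof at L1: 989
L3: h(250,374)=(250*31+374)%997=148 [pair 0] -> [148]
  Sibling for proof at L2: 374
Root: 148
Proof path (sibling hashes from leaf to root): [64, 989, 374]

Answer: 64 989 374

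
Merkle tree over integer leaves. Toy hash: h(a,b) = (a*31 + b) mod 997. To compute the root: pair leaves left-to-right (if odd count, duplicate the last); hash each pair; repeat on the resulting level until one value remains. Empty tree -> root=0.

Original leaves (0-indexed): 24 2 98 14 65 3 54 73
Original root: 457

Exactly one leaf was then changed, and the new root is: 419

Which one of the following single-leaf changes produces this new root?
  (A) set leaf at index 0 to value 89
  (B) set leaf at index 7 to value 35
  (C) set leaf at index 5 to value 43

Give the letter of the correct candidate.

Original leaves: [24, 2, 98, 14, 65, 3, 54, 73]
Target new root: 419
Try each candidate change and compute the resulting root:
Candidate A: set leaf[0] = 89 -> leaves = [89, 2, 98, 14, 65, 3, 54, 73]
  L0: [89, 2, 98, 14, 65, 3, 54, 73]
  L1: h(89,2)=(89*31+2)%997=767 h(98,14)=(98*31+14)%997=61 h(65,3)=(65*31+3)%997=24 h(54,73)=(54*31+73)%997=750 -> [767, 61, 24, 750]
  L2: h(767,61)=(767*31+61)%997=907 h(24,750)=(24*31+750)%997=497 -> [907, 497]
  L3: h(907,497)=(907*31+497)%997=698 -> [698]
  root = 698 != target 419
Candidate B: set leaf[7] = 35 -> leaves = [24, 2, 98, 14, 65, 3, 54, 35]
  L0: [24, 2, 98, 14, 65, 3, 54, 35]
  L1: h(24,2)=(24*31+2)%997=746 h(98,14)=(98*31+14)%997=61 h(65,3)=(65*31+3)%997=24 h(54,35)=(54*31+35)%997=712 -> [746, 61, 24, 712]
  L2: h(746,61)=(746*31+61)%997=256 h(24,712)=(24*31+712)%997=459 -> [256, 459]
  L3: h(256,459)=(256*31+459)%997=419 -> [419]
  root = 419 == target 419  ** MATCH **
Candidate C: set leaf[5] = 43 -> leaves = [24, 2, 98, 14, 65, 43, 54, 73]
  L0: [24, 2, 98, 14, 65, 43, 54, 73]
  L1: h(24,2)=(24*31+2)%997=746 h(98,14)=(98*31+14)%997=61 h(65,43)=(65*31+43)%997=64 h(54,73)=(54*31+73)%997=750 -> [746, 61, 64, 750]
  L2: h(746,61)=(746*31+61)%997=256 h(64,750)=(64*31+750)%997=740 -> [256, 740]
  L3: h(256,740)=(256*31+740)%997=700 -> [700]
  root = 700 != target 419
Candidate B produces the target root.

Answer: B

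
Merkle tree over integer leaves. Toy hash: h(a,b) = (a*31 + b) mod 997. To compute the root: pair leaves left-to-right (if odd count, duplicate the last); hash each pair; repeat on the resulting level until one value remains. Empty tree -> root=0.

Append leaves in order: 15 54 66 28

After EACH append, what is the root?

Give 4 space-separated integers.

After append 15 (leaves=[15]):
  L0: [15]
  root=15
After append 54 (leaves=[15, 54]):
  L0: [15, 54]
  L1: h(15,54)=(15*31+54)%997=519 -> [519]
  root=519
After append 66 (leaves=[15, 54, 66]):
  L0: [15, 54, 66]
  L1: h(15,54)=(15*31+54)%997=519 h(66,66)=(66*31+66)%997=118 -> [519, 118]
  L2: h(519,118)=(519*31+118)%997=255 -> [255]
  root=255
After append 28 (leaves=[15, 54, 66, 28]):
  L0: [15, 54, 66, 28]
  L1: h(15,54)=(15*31+54)%997=519 h(66,28)=(66*31+28)%997=80 -> [519, 80]
  L2: h(519,80)=(519*31+80)%997=217 -> [217]
  root=217

Answer: 15 519 255 217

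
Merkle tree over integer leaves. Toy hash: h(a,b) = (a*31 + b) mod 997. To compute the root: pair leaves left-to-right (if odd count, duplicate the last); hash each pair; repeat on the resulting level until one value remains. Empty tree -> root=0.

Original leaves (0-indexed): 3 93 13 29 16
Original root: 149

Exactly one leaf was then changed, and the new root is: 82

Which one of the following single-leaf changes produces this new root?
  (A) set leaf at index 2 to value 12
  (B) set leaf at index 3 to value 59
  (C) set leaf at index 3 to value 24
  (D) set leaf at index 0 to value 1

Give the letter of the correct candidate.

Original leaves: [3, 93, 13, 29, 16]
Target new root: 82
Try each candidate change and compute the resulting root:
Candidate A: set leaf[2] = 12 -> leaves = [3, 93, 12, 29, 16]
  L0: [3, 93, 12, 29, 16]
  L1: h(3,93)=(3*31+93)%997=186 h(12,29)=(12*31+29)%997=401 h(16,16)=(16*31+16)%997=512 -> [186, 401, 512]
  L2: h(186,401)=(186*31+401)%997=185 h(512,512)=(512*31+512)%997=432 -> [185, 432]
  L3: h(185,432)=(185*31+432)%997=185 -> [185]
  root = 185 != target 82
Candidate B: set leaf[3] = 59 -> leaves = [3, 93, 13, 59, 16]
  L0: [3, 93, 13, 59, 16]
  L1: h(3,93)=(3*31+93)%997=186 h(13,59)=(13*31+59)%997=462 h(16,16)=(16*31+16)%997=512 -> [186, 462, 512]
  L2: h(186,462)=(186*31+462)%997=246 h(512,512)=(512*31+512)%997=432 -> [246, 432]
  L3: h(246,432)=(246*31+432)%997=82 -> [82]
  root = 82 == target 82  ** MATCH **
Candidate C: set leaf[3] = 24 -> leaves = [3, 93, 13, 24, 16]
  L0: [3, 93, 13, 24, 16]
  L1: h(3,93)=(3*31+93)%997=186 h(13,24)=(13*31+24)%997=427 h(16,16)=(16*31+16)%997=512 -> [186, 427, 512]
  L2: h(186,427)=(186*31+427)%997=211 h(512,512)=(512*31+512)%997=432 -> [211, 432]
  L3: h(211,432)=(211*31+432)%997=991 -> [991]
  root = 991 != target 82
Candidate D: set leaf[0] = 1 -> leaves = [1, 93, 13, 29, 16]
  L0: [1, 93, 13, 29, 16]
  L1: h(1,93)=(1*31+93)%997=124 h(13,29)=(13*31+29)%997=432 h(16,16)=(16*31+16)%997=512 -> [124, 432, 512]
  L2: h(124,432)=(124*31+432)%997=288 h(512,512)=(512*31+512)%997=432 -> [288, 432]
  L3: h(288,432)=(288*31+432)%997=387 -> [387]
  root = 387 != target 82
Candidate B produces the target root.

Answer: B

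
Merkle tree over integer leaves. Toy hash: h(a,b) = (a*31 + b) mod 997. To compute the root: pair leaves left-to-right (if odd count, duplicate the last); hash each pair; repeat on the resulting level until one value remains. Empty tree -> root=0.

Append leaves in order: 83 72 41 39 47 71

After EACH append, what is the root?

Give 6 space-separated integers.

Answer: 83 651 556 554 497 268

Derivation:
After append 83 (leaves=[83]):
  L0: [83]
  root=83
After append 72 (leaves=[83, 72]):
  L0: [83, 72]
  L1: h(83,72)=(83*31+72)%997=651 -> [651]
  root=651
After append 41 (leaves=[83, 72, 41]):
  L0: [83, 72, 41]
  L1: h(83,72)=(83*31+72)%997=651 h(41,41)=(41*31+41)%997=315 -> [651, 315]
  L2: h(651,315)=(651*31+315)%997=556 -> [556]
  root=556
After append 39 (leaves=[83, 72, 41, 39]):
  L0: [83, 72, 41, 39]
  L1: h(83,72)=(83*31+72)%997=651 h(41,39)=(41*31+39)%997=313 -> [651, 313]
  L2: h(651,313)=(651*31+313)%997=554 -> [554]
  root=554
After append 47 (leaves=[83, 72, 41, 39, 47]):
  L0: [83, 72, 41, 39, 47]
  L1: h(83,72)=(83*31+72)%997=651 h(41,39)=(41*31+39)%997=313 h(47,47)=(47*31+47)%997=507 -> [651, 313, 507]
  L2: h(651,313)=(651*31+313)%997=554 h(507,507)=(507*31+507)%997=272 -> [554, 272]
  L3: h(554,272)=(554*31+272)%997=497 -> [497]
  root=497
After append 71 (leaves=[83, 72, 41, 39, 47, 71]):
  L0: [83, 72, 41, 39, 47, 71]
  L1: h(83,72)=(83*31+72)%997=651 h(41,39)=(41*31+39)%997=313 h(47,71)=(47*31+71)%997=531 -> [651, 313, 531]
  L2: h(651,313)=(651*31+313)%997=554 h(531,531)=(531*31+531)%997=43 -> [554, 43]
  L3: h(554,43)=(554*31+43)%997=268 -> [268]
  root=268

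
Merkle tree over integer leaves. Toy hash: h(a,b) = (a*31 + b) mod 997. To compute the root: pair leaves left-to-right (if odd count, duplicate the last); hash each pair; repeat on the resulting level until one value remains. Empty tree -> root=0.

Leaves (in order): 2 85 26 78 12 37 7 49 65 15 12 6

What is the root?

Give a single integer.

Answer: 986

Derivation:
L0: [2, 85, 26, 78, 12, 37, 7, 49, 65, 15, 12, 6]
L1: h(2,85)=(2*31+85)%997=147 h(26,78)=(26*31+78)%997=884 h(12,37)=(12*31+37)%997=409 h(7,49)=(7*31+49)%997=266 h(65,15)=(65*31+15)%997=36 h(12,6)=(12*31+6)%997=378 -> [147, 884, 409, 266, 36, 378]
L2: h(147,884)=(147*31+884)%997=456 h(409,266)=(409*31+266)%997=981 h(36,378)=(36*31+378)%997=497 -> [456, 981, 497]
L3: h(456,981)=(456*31+981)%997=162 h(497,497)=(497*31+497)%997=949 -> [162, 949]
L4: h(162,949)=(162*31+949)%997=986 -> [986]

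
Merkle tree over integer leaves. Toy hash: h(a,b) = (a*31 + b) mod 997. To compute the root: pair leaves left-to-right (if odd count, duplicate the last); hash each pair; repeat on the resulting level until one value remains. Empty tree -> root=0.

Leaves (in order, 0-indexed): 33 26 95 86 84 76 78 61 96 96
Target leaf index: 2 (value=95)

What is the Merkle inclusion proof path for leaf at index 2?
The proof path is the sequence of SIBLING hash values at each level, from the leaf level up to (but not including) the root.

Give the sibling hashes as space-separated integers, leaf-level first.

L0 (leaves): [33, 26, 95, 86, 84, 76, 78, 61, 96, 96], target index=2
L1: h(33,26)=(33*31+26)%997=52 [pair 0] h(95,86)=(95*31+86)%997=40 [pair 1] h(84,76)=(84*31+76)%997=686 [pair 2] h(78,61)=(78*31+61)%997=485 [pair 3] h(96,96)=(96*31+96)%997=81 [pair 4] -> [52, 40, 686, 485, 81]
  Sibling for proof at L0: 86
L2: h(52,40)=(52*31+40)%997=655 [pair 0] h(686,485)=(686*31+485)%997=814 [pair 1] h(81,81)=(81*31+81)%997=598 [pair 2] -> [655, 814, 598]
  Sibling for proof at L1: 52
L3: h(655,814)=(655*31+814)%997=182 [pair 0] h(598,598)=(598*31+598)%997=193 [pair 1] -> [182, 193]
  Sibling for proof at L2: 814
L4: h(182,193)=(182*31+193)%997=850 [pair 0] -> [850]
  Sibling for proof at L3: 193
Root: 850
Proof path (sibling hashes from leaf to root): [86, 52, 814, 193]

Answer: 86 52 814 193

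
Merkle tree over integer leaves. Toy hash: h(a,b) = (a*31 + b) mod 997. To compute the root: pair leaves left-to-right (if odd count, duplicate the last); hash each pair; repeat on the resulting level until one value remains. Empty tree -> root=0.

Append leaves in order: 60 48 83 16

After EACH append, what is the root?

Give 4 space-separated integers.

After append 60 (leaves=[60]):
  L0: [60]
  root=60
After append 48 (leaves=[60, 48]):
  L0: [60, 48]
  L1: h(60,48)=(60*31+48)%997=911 -> [911]
  root=911
After append 83 (leaves=[60, 48, 83]):
  L0: [60, 48, 83]
  L1: h(60,48)=(60*31+48)%997=911 h(83,83)=(83*31+83)%997=662 -> [911, 662]
  L2: h(911,662)=(911*31+662)%997=987 -> [987]
  root=987
After append 16 (leaves=[60, 48, 83, 16]):
  L0: [60, 48, 83, 16]
  L1: h(60,48)=(60*31+48)%997=911 h(83,16)=(83*31+16)%997=595 -> [911, 595]
  L2: h(911,595)=(911*31+595)%997=920 -> [920]
  root=920

Answer: 60 911 987 920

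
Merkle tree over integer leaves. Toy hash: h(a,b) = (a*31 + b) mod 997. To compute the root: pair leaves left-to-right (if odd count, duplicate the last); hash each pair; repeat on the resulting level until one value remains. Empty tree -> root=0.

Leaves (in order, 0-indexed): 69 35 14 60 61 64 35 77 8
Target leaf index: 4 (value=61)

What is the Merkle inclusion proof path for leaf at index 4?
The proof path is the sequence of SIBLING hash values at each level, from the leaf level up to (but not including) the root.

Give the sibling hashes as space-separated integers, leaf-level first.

L0 (leaves): [69, 35, 14, 60, 61, 64, 35, 77, 8], target index=4
L1: h(69,35)=(69*31+35)%997=180 [pair 0] h(14,60)=(14*31+60)%997=494 [pair 1] h(61,64)=(61*31+64)%997=958 [pair 2] h(35,77)=(35*31+77)%997=165 [pair 3] h(8,8)=(8*31+8)%997=256 [pair 4] -> [180, 494, 958, 165, 256]
  Sibling for proof at L0: 64
L2: h(180,494)=(180*31+494)%997=92 [pair 0] h(958,165)=(958*31+165)%997=950 [pair 1] h(256,256)=(256*31+256)%997=216 [pair 2] -> [92, 950, 216]
  Sibling for proof at L1: 165
L3: h(92,950)=(92*31+950)%997=811 [pair 0] h(216,216)=(216*31+216)%997=930 [pair 1] -> [811, 930]
  Sibling for proof at L2: 92
L4: h(811,930)=(811*31+930)%997=149 [pair 0] -> [149]
  Sibling for proof at L3: 930
Root: 149
Proof path (sibling hashes from leaf to root): [64, 165, 92, 930]

Answer: 64 165 92 930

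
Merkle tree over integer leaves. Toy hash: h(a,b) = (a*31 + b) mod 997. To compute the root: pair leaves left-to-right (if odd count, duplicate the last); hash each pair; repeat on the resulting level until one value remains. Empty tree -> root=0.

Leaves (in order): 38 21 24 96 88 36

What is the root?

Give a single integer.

L0: [38, 21, 24, 96, 88, 36]
L1: h(38,21)=(38*31+21)%997=202 h(24,96)=(24*31+96)%997=840 h(88,36)=(88*31+36)%997=770 -> [202, 840, 770]
L2: h(202,840)=(202*31+840)%997=123 h(770,770)=(770*31+770)%997=712 -> [123, 712]
L3: h(123,712)=(123*31+712)%997=537 -> [537]

Answer: 537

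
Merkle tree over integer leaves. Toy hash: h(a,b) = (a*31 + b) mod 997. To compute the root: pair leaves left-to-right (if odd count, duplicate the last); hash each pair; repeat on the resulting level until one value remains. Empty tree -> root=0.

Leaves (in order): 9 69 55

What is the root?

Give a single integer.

Answer: 584

Derivation:
L0: [9, 69, 55]
L1: h(9,69)=(9*31+69)%997=348 h(55,55)=(55*31+55)%997=763 -> [348, 763]
L2: h(348,763)=(348*31+763)%997=584 -> [584]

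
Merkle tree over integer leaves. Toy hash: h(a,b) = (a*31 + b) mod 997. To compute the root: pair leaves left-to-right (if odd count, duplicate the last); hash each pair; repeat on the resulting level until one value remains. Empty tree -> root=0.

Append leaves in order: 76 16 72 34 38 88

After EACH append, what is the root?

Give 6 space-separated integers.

After append 76 (leaves=[76]):
  L0: [76]
  root=76
After append 16 (leaves=[76, 16]):
  L0: [76, 16]
  L1: h(76,16)=(76*31+16)%997=378 -> [378]
  root=378
After append 72 (leaves=[76, 16, 72]):
  L0: [76, 16, 72]
  L1: h(76,16)=(76*31+16)%997=378 h(72,72)=(72*31+72)%997=310 -> [378, 310]
  L2: h(378,310)=(378*31+310)%997=64 -> [64]
  root=64
After append 34 (leaves=[76, 16, 72, 34]):
  L0: [76, 16, 72, 34]
  L1: h(76,16)=(76*31+16)%997=378 h(72,34)=(72*31+34)%997=272 -> [378, 272]
  L2: h(378,272)=(378*31+272)%997=26 -> [26]
  root=26
After append 38 (leaves=[76, 16, 72, 34, 38]):
  L0: [76, 16, 72, 34, 38]
  L1: h(76,16)=(76*31+16)%997=378 h(72,34)=(72*31+34)%997=272 h(38,38)=(38*31+38)%997=219 -> [378, 272, 219]
  L2: h(378,272)=(378*31+272)%997=26 h(219,219)=(219*31+219)%997=29 -> [26, 29]
  L3: h(26,29)=(26*31+29)%997=835 -> [835]
  root=835
After append 88 (leaves=[76, 16, 72, 34, 38, 88]):
  L0: [76, 16, 72, 34, 38, 88]
  L1: h(76,16)=(76*31+16)%997=378 h(72,34)=(72*31+34)%997=272 h(38,88)=(38*31+88)%997=269 -> [378, 272, 269]
  L2: h(378,272)=(378*31+272)%997=26 h(269,269)=(269*31+269)%997=632 -> [26, 632]
  L3: h(26,632)=(26*31+632)%997=441 -> [441]
  root=441

Answer: 76 378 64 26 835 441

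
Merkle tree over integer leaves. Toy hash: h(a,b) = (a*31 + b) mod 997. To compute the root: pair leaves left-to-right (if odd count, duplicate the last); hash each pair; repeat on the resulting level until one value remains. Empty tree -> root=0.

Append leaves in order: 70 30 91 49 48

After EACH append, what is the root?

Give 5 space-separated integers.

After append 70 (leaves=[70]):
  L0: [70]
  root=70
After append 30 (leaves=[70, 30]):
  L0: [70, 30]
  L1: h(70,30)=(70*31+30)%997=206 -> [206]
  root=206
After append 91 (leaves=[70, 30, 91]):
  L0: [70, 30, 91]
  L1: h(70,30)=(70*31+30)%997=206 h(91,91)=(91*31+91)%997=918 -> [206, 918]
  L2: h(206,918)=(206*31+918)%997=325 -> [325]
  root=325
After append 49 (leaves=[70, 30, 91, 49]):
  L0: [70, 30, 91, 49]
  L1: h(70,30)=(70*31+30)%997=206 h(91,49)=(91*31+49)%997=876 -> [206, 876]
  L2: h(206,876)=(206*31+876)%997=283 -> [283]
  root=283
After append 48 (leaves=[70, 30, 91, 49, 48]):
  L0: [70, 30, 91, 49, 48]
  L1: h(70,30)=(70*31+30)%997=206 h(91,49)=(91*31+49)%997=876 h(48,48)=(48*31+48)%997=539 -> [206, 876, 539]
  L2: h(206,876)=(206*31+876)%997=283 h(539,539)=(539*31+539)%997=299 -> [283, 299]
  L3: h(283,299)=(283*31+299)%997=99 -> [99]
  root=99

Answer: 70 206 325 283 99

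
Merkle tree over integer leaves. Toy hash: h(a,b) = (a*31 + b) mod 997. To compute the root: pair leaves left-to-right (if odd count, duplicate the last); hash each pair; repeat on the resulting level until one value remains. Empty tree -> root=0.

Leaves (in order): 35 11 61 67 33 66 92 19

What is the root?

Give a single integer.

L0: [35, 11, 61, 67, 33, 66, 92, 19]
L1: h(35,11)=(35*31+11)%997=99 h(61,67)=(61*31+67)%997=961 h(33,66)=(33*31+66)%997=92 h(92,19)=(92*31+19)%997=877 -> [99, 961, 92, 877]
L2: h(99,961)=(99*31+961)%997=42 h(92,877)=(92*31+877)%997=738 -> [42, 738]
L3: h(42,738)=(42*31+738)%997=46 -> [46]

Answer: 46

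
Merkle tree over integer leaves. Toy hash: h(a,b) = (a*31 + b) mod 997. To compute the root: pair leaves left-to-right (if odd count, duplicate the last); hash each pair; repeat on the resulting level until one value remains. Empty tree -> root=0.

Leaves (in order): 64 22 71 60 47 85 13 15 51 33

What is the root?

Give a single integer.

Answer: 951

Derivation:
L0: [64, 22, 71, 60, 47, 85, 13, 15, 51, 33]
L1: h(64,22)=(64*31+22)%997=12 h(71,60)=(71*31+60)%997=267 h(47,85)=(47*31+85)%997=545 h(13,15)=(13*31+15)%997=418 h(51,33)=(51*31+33)%997=617 -> [12, 267, 545, 418, 617]
L2: h(12,267)=(12*31+267)%997=639 h(545,418)=(545*31+418)%997=364 h(617,617)=(617*31+617)%997=801 -> [639, 364, 801]
L3: h(639,364)=(639*31+364)%997=233 h(801,801)=(801*31+801)%997=707 -> [233, 707]
L4: h(233,707)=(233*31+707)%997=951 -> [951]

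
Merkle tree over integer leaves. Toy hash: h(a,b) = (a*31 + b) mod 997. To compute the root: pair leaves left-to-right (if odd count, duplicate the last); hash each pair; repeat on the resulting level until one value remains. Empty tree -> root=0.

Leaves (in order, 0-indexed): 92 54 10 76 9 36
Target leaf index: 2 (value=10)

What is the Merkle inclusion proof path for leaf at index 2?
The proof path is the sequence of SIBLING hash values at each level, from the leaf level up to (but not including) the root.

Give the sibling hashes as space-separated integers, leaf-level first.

Answer: 76 912 110

Derivation:
L0 (leaves): [92, 54, 10, 76, 9, 36], target index=2
L1: h(92,54)=(92*31+54)%997=912 [pair 0] h(10,76)=(10*31+76)%997=386 [pair 1] h(9,36)=(9*31+36)%997=315 [pair 2] -> [912, 386, 315]
  Sibling for proof at L0: 76
L2: h(912,386)=(912*31+386)%997=742 [pair 0] h(315,315)=(315*31+315)%997=110 [pair 1] -> [742, 110]
  Sibling for proof at L1: 912
L3: h(742,110)=(742*31+110)%997=181 [pair 0] -> [181]
  Sibling for proof at L2: 110
Root: 181
Proof path (sibling hashes from leaf to root): [76, 912, 110]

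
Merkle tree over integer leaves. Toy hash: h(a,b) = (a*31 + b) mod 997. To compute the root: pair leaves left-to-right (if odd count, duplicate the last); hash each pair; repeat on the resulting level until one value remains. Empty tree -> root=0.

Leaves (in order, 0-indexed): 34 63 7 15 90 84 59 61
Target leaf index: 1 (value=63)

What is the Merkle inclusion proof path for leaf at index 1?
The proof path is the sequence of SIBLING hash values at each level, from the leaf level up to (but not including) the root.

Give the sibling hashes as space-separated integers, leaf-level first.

L0 (leaves): [34, 63, 7, 15, 90, 84, 59, 61], target index=1
L1: h(34,63)=(34*31+63)%997=120 [pair 0] h(7,15)=(7*31+15)%997=232 [pair 1] h(90,84)=(90*31+84)%997=880 [pair 2] h(59,61)=(59*31+61)%997=893 [pair 3] -> [120, 232, 880, 893]
  Sibling for proof at L0: 34
L2: h(120,232)=(120*31+232)%997=961 [pair 0] h(880,893)=(880*31+893)%997=257 [pair 1] -> [961, 257]
  Sibling for proof at L1: 232
L3: h(961,257)=(961*31+257)%997=138 [pair 0] -> [138]
  Sibling for proof at L2: 257
Root: 138
Proof path (sibling hashes from leaf to root): [34, 232, 257]

Answer: 34 232 257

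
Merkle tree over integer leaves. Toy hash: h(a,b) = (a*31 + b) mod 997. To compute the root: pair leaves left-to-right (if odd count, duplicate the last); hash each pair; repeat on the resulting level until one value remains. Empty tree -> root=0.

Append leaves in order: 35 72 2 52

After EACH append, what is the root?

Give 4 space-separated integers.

After append 35 (leaves=[35]):
  L0: [35]
  root=35
After append 72 (leaves=[35, 72]):
  L0: [35, 72]
  L1: h(35,72)=(35*31+72)%997=160 -> [160]
  root=160
After append 2 (leaves=[35, 72, 2]):
  L0: [35, 72, 2]
  L1: h(35,72)=(35*31+72)%997=160 h(2,2)=(2*31+2)%997=64 -> [160, 64]
  L2: h(160,64)=(160*31+64)%997=39 -> [39]
  root=39
After append 52 (leaves=[35, 72, 2, 52]):
  L0: [35, 72, 2, 52]
  L1: h(35,72)=(35*31+72)%997=160 h(2,52)=(2*31+52)%997=114 -> [160, 114]
  L2: h(160,114)=(160*31+114)%997=89 -> [89]
  root=89

Answer: 35 160 39 89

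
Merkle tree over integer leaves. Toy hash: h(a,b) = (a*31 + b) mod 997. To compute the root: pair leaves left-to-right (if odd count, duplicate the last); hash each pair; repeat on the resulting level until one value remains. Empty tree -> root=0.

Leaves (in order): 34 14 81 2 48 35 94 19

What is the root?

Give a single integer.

Answer: 868

Derivation:
L0: [34, 14, 81, 2, 48, 35, 94, 19]
L1: h(34,14)=(34*31+14)%997=71 h(81,2)=(81*31+2)%997=519 h(48,35)=(48*31+35)%997=526 h(94,19)=(94*31+19)%997=939 -> [71, 519, 526, 939]
L2: h(71,519)=(71*31+519)%997=726 h(526,939)=(526*31+939)%997=296 -> [726, 296]
L3: h(726,296)=(726*31+296)%997=868 -> [868]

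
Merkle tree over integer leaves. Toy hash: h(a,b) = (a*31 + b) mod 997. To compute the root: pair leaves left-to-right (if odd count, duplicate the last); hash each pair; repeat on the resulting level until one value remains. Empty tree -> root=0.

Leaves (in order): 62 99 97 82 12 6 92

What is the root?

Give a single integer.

L0: [62, 99, 97, 82, 12, 6, 92]
L1: h(62,99)=(62*31+99)%997=27 h(97,82)=(97*31+82)%997=98 h(12,6)=(12*31+6)%997=378 h(92,92)=(92*31+92)%997=950 -> [27, 98, 378, 950]
L2: h(27,98)=(27*31+98)%997=935 h(378,950)=(378*31+950)%997=704 -> [935, 704]
L3: h(935,704)=(935*31+704)%997=776 -> [776]

Answer: 776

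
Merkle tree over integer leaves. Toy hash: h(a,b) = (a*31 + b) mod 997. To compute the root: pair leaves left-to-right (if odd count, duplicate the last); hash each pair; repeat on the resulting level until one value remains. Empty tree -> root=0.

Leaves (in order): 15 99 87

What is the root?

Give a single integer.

Answer: 328

Derivation:
L0: [15, 99, 87]
L1: h(15,99)=(15*31+99)%997=564 h(87,87)=(87*31+87)%997=790 -> [564, 790]
L2: h(564,790)=(564*31+790)%997=328 -> [328]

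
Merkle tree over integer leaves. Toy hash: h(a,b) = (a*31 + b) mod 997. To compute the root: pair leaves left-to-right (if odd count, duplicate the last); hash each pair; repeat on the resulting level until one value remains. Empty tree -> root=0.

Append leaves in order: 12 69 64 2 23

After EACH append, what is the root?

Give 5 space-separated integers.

Answer: 12 441 764 702 449

Derivation:
After append 12 (leaves=[12]):
  L0: [12]
  root=12
After append 69 (leaves=[12, 69]):
  L0: [12, 69]
  L1: h(12,69)=(12*31+69)%997=441 -> [441]
  root=441
After append 64 (leaves=[12, 69, 64]):
  L0: [12, 69, 64]
  L1: h(12,69)=(12*31+69)%997=441 h(64,64)=(64*31+64)%997=54 -> [441, 54]
  L2: h(441,54)=(441*31+54)%997=764 -> [764]
  root=764
After append 2 (leaves=[12, 69, 64, 2]):
  L0: [12, 69, 64, 2]
  L1: h(12,69)=(12*31+69)%997=441 h(64,2)=(64*31+2)%997=989 -> [441, 989]
  L2: h(441,989)=(441*31+989)%997=702 -> [702]
  root=702
After append 23 (leaves=[12, 69, 64, 2, 23]):
  L0: [12, 69, 64, 2, 23]
  L1: h(12,69)=(12*31+69)%997=441 h(64,2)=(64*31+2)%997=989 h(23,23)=(23*31+23)%997=736 -> [441, 989, 736]
  L2: h(441,989)=(441*31+989)%997=702 h(736,736)=(736*31+736)%997=621 -> [702, 621]
  L3: h(702,621)=(702*31+621)%997=449 -> [449]
  root=449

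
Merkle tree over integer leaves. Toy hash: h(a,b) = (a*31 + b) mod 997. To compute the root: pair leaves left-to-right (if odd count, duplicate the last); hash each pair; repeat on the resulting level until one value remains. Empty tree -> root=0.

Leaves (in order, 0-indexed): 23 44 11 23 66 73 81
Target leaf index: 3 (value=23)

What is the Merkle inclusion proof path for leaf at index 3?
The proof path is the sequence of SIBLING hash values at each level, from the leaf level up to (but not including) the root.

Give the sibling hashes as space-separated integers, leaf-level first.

Answer: 11 757 485

Derivation:
L0 (leaves): [23, 44, 11, 23, 66, 73, 81], target index=3
L1: h(23,44)=(23*31+44)%997=757 [pair 0] h(11,23)=(11*31+23)%997=364 [pair 1] h(66,73)=(66*31+73)%997=125 [pair 2] h(81,81)=(81*31+81)%997=598 [pair 3] -> [757, 364, 125, 598]
  Sibling for proof at L0: 11
L2: h(757,364)=(757*31+364)%997=900 [pair 0] h(125,598)=(125*31+598)%997=485 [pair 1] -> [900, 485]
  Sibling for proof at L1: 757
L3: h(900,485)=(900*31+485)%997=469 [pair 0] -> [469]
  Sibling for proof at L2: 485
Root: 469
Proof path (sibling hashes from leaf to root): [11, 757, 485]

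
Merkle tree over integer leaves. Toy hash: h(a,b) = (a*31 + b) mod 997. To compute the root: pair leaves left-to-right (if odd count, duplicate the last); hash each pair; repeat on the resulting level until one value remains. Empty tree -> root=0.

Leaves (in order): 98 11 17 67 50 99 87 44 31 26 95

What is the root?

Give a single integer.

L0: [98, 11, 17, 67, 50, 99, 87, 44, 31, 26, 95]
L1: h(98,11)=(98*31+11)%997=58 h(17,67)=(17*31+67)%997=594 h(50,99)=(50*31+99)%997=652 h(87,44)=(87*31+44)%997=747 h(31,26)=(31*31+26)%997=987 h(95,95)=(95*31+95)%997=49 -> [58, 594, 652, 747, 987, 49]
L2: h(58,594)=(58*31+594)%997=398 h(652,747)=(652*31+747)%997=22 h(987,49)=(987*31+49)%997=736 -> [398, 22, 736]
L3: h(398,22)=(398*31+22)%997=396 h(736,736)=(736*31+736)%997=621 -> [396, 621]
L4: h(396,621)=(396*31+621)%997=933 -> [933]

Answer: 933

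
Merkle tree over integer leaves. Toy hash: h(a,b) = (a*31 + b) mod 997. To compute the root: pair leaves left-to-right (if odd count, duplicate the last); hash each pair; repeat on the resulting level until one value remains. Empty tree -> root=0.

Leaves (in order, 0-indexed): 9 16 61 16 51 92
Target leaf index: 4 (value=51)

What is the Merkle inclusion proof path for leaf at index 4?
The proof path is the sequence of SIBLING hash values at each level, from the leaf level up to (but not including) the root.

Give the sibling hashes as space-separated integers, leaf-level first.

L0 (leaves): [9, 16, 61, 16, 51, 92], target index=4
L1: h(9,16)=(9*31+16)%997=295 [pair 0] h(61,16)=(61*31+16)%997=910 [pair 1] h(51,92)=(51*31+92)%997=676 [pair 2] -> [295, 910, 676]
  Sibling for proof at L0: 92
L2: h(295,910)=(295*31+910)%997=85 [pair 0] h(676,676)=(676*31+676)%997=695 [pair 1] -> [85, 695]
  Sibling for proof at L1: 676
L3: h(85,695)=(85*31+695)%997=339 [pair 0] -> [339]
  Sibling for proof at L2: 85
Root: 339
Proof path (sibling hashes from leaf to root): [92, 676, 85]

Answer: 92 676 85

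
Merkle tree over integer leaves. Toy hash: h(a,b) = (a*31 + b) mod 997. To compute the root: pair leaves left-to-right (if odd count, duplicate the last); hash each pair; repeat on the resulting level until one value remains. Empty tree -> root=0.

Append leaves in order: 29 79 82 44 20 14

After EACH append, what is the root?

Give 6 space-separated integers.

After append 29 (leaves=[29]):
  L0: [29]
  root=29
After append 79 (leaves=[29, 79]):
  L0: [29, 79]
  L1: h(29,79)=(29*31+79)%997=978 -> [978]
  root=978
After append 82 (leaves=[29, 79, 82]):
  L0: [29, 79, 82]
  L1: h(29,79)=(29*31+79)%997=978 h(82,82)=(82*31+82)%997=630 -> [978, 630]
  L2: h(978,630)=(978*31+630)%997=41 -> [41]
  root=41
After append 44 (leaves=[29, 79, 82, 44]):
  L0: [29, 79, 82, 44]
  L1: h(29,79)=(29*31+79)%997=978 h(82,44)=(82*31+44)%997=592 -> [978, 592]
  L2: h(978,592)=(978*31+592)%997=3 -> [3]
  root=3
After append 20 (leaves=[29, 79, 82, 44, 20]):
  L0: [29, 79, 82, 44, 20]
  L1: h(29,79)=(29*31+79)%997=978 h(82,44)=(82*31+44)%997=592 h(20,20)=(20*31+20)%997=640 -> [978, 592, 640]
  L2: h(978,592)=(978*31+592)%997=3 h(640,640)=(640*31+640)%997=540 -> [3, 540]
  L3: h(3,540)=(3*31+540)%997=633 -> [633]
  root=633
After append 14 (leaves=[29, 79, 82, 44, 20, 14]):
  L0: [29, 79, 82, 44, 20, 14]
  L1: h(29,79)=(29*31+79)%997=978 h(82,44)=(82*31+44)%997=592 h(20,14)=(20*31+14)%997=634 -> [978, 592, 634]
  L2: h(978,592)=(978*31+592)%997=3 h(634,634)=(634*31+634)%997=348 -> [3, 348]
  L3: h(3,348)=(3*31+348)%997=441 -> [441]
  root=441

Answer: 29 978 41 3 633 441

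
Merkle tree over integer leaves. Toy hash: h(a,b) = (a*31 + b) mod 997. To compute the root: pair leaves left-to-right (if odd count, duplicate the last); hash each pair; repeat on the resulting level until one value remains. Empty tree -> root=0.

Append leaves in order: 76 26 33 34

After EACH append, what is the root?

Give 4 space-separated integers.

Answer: 76 388 123 124

Derivation:
After append 76 (leaves=[76]):
  L0: [76]
  root=76
After append 26 (leaves=[76, 26]):
  L0: [76, 26]
  L1: h(76,26)=(76*31+26)%997=388 -> [388]
  root=388
After append 33 (leaves=[76, 26, 33]):
  L0: [76, 26, 33]
  L1: h(76,26)=(76*31+26)%997=388 h(33,33)=(33*31+33)%997=59 -> [388, 59]
  L2: h(388,59)=(388*31+59)%997=123 -> [123]
  root=123
After append 34 (leaves=[76, 26, 33, 34]):
  L0: [76, 26, 33, 34]
  L1: h(76,26)=(76*31+26)%997=388 h(33,34)=(33*31+34)%997=60 -> [388, 60]
  L2: h(388,60)=(388*31+60)%997=124 -> [124]
  root=124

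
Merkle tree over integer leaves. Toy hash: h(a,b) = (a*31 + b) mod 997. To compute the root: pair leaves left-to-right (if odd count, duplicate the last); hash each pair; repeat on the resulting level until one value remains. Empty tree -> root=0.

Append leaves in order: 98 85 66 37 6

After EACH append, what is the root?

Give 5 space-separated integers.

Answer: 98 132 222 193 163

Derivation:
After append 98 (leaves=[98]):
  L0: [98]
  root=98
After append 85 (leaves=[98, 85]):
  L0: [98, 85]
  L1: h(98,85)=(98*31+85)%997=132 -> [132]
  root=132
After append 66 (leaves=[98, 85, 66]):
  L0: [98, 85, 66]
  L1: h(98,85)=(98*31+85)%997=132 h(66,66)=(66*31+66)%997=118 -> [132, 118]
  L2: h(132,118)=(132*31+118)%997=222 -> [222]
  root=222
After append 37 (leaves=[98, 85, 66, 37]):
  L0: [98, 85, 66, 37]
  L1: h(98,85)=(98*31+85)%997=132 h(66,37)=(66*31+37)%997=89 -> [132, 89]
  L2: h(132,89)=(132*31+89)%997=193 -> [193]
  root=193
After append 6 (leaves=[98, 85, 66, 37, 6]):
  L0: [98, 85, 66, 37, 6]
  L1: h(98,85)=(98*31+85)%997=132 h(66,37)=(66*31+37)%997=89 h(6,6)=(6*31+6)%997=192 -> [132, 89, 192]
  L2: h(132,89)=(132*31+89)%997=193 h(192,192)=(192*31+192)%997=162 -> [193, 162]
  L3: h(193,162)=(193*31+162)%997=163 -> [163]
  root=163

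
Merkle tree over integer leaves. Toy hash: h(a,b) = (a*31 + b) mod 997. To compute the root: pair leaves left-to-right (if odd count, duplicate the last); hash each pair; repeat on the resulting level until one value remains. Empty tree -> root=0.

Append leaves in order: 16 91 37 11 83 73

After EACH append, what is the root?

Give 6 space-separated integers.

After append 16 (leaves=[16]):
  L0: [16]
  root=16
After append 91 (leaves=[16, 91]):
  L0: [16, 91]
  L1: h(16,91)=(16*31+91)%997=587 -> [587]
  root=587
After append 37 (leaves=[16, 91, 37]):
  L0: [16, 91, 37]
  L1: h(16,91)=(16*31+91)%997=587 h(37,37)=(37*31+37)%997=187 -> [587, 187]
  L2: h(587,187)=(587*31+187)%997=438 -> [438]
  root=438
After append 11 (leaves=[16, 91, 37, 11]):
  L0: [16, 91, 37, 11]
  L1: h(16,91)=(16*31+91)%997=587 h(37,11)=(37*31+11)%997=161 -> [587, 161]
  L2: h(587,161)=(587*31+161)%997=412 -> [412]
  root=412
After append 83 (leaves=[16, 91, 37, 11, 83]):
  L0: [16, 91, 37, 11, 83]
  L1: h(16,91)=(16*31+91)%997=587 h(37,11)=(37*31+11)%997=161 h(83,83)=(83*31+83)%997=662 -> [587, 161, 662]
  L2: h(587,161)=(587*31+161)%997=412 h(662,662)=(662*31+662)%997=247 -> [412, 247]
  L3: h(412,247)=(412*31+247)%997=58 -> [58]
  root=58
After append 73 (leaves=[16, 91, 37, 11, 83, 73]):
  L0: [16, 91, 37, 11, 83, 73]
  L1: h(16,91)=(16*31+91)%997=587 h(37,11)=(37*31+11)%997=161 h(83,73)=(83*31+73)%997=652 -> [587, 161, 652]
  L2: h(587,161)=(587*31+161)%997=412 h(652,652)=(652*31+652)%997=924 -> [412, 924]
  L3: h(412,924)=(412*31+924)%997=735 -> [735]
  root=735

Answer: 16 587 438 412 58 735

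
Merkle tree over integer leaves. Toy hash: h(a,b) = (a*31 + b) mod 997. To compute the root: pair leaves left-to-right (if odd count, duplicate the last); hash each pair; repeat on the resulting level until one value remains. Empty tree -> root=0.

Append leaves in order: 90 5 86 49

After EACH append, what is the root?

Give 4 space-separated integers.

After append 90 (leaves=[90]):
  L0: [90]
  root=90
After append 5 (leaves=[90, 5]):
  L0: [90, 5]
  L1: h(90,5)=(90*31+5)%997=801 -> [801]
  root=801
After append 86 (leaves=[90, 5, 86]):
  L0: [90, 5, 86]
  L1: h(90,5)=(90*31+5)%997=801 h(86,86)=(86*31+86)%997=758 -> [801, 758]
  L2: h(801,758)=(801*31+758)%997=664 -> [664]
  root=664
After append 49 (leaves=[90, 5, 86, 49]):
  L0: [90, 5, 86, 49]
  L1: h(90,5)=(90*31+5)%997=801 h(86,49)=(86*31+49)%997=721 -> [801, 721]
  L2: h(801,721)=(801*31+721)%997=627 -> [627]
  root=627

Answer: 90 801 664 627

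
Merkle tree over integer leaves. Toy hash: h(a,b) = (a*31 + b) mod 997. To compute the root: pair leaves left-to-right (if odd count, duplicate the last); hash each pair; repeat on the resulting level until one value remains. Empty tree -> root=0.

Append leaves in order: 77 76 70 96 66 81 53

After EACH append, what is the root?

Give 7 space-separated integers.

Answer: 77 469 827 853 309 789 358

Derivation:
After append 77 (leaves=[77]):
  L0: [77]
  root=77
After append 76 (leaves=[77, 76]):
  L0: [77, 76]
  L1: h(77,76)=(77*31+76)%997=469 -> [469]
  root=469
After append 70 (leaves=[77, 76, 70]):
  L0: [77, 76, 70]
  L1: h(77,76)=(77*31+76)%997=469 h(70,70)=(70*31+70)%997=246 -> [469, 246]
  L2: h(469,246)=(469*31+246)%997=827 -> [827]
  root=827
After append 96 (leaves=[77, 76, 70, 96]):
  L0: [77, 76, 70, 96]
  L1: h(77,76)=(77*31+76)%997=469 h(70,96)=(70*31+96)%997=272 -> [469, 272]
  L2: h(469,272)=(469*31+272)%997=853 -> [853]
  root=853
After append 66 (leaves=[77, 76, 70, 96, 66]):
  L0: [77, 76, 70, 96, 66]
  L1: h(77,76)=(77*31+76)%997=469 h(70,96)=(70*31+96)%997=272 h(66,66)=(66*31+66)%997=118 -> [469, 272, 118]
  L2: h(469,272)=(469*31+272)%997=853 h(118,118)=(118*31+118)%997=785 -> [853, 785]
  L3: h(853,785)=(853*31+785)%997=309 -> [309]
  root=309
After append 81 (leaves=[77, 76, 70, 96, 66, 81]):
  L0: [77, 76, 70, 96, 66, 81]
  L1: h(77,76)=(77*31+76)%997=469 h(70,96)=(70*31+96)%997=272 h(66,81)=(66*31+81)%997=133 -> [469, 272, 133]
  L2: h(469,272)=(469*31+272)%997=853 h(133,133)=(133*31+133)%997=268 -> [853, 268]
  L3: h(853,268)=(853*31+268)%997=789 -> [789]
  root=789
After append 53 (leaves=[77, 76, 70, 96, 66, 81, 53]):
  L0: [77, 76, 70, 96, 66, 81, 53]
  L1: h(77,76)=(77*31+76)%997=469 h(70,96)=(70*31+96)%997=272 h(66,81)=(66*31+81)%997=133 h(53,53)=(53*31+53)%997=699 -> [469, 272, 133, 699]
  L2: h(469,272)=(469*31+272)%997=853 h(133,699)=(133*31+699)%997=834 -> [853, 834]
  L3: h(853,834)=(853*31+834)%997=358 -> [358]
  root=358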